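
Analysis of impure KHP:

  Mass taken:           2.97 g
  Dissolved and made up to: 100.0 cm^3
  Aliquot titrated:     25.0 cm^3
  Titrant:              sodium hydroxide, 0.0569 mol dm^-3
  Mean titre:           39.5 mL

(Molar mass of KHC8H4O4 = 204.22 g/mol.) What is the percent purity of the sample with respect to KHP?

61.8 %

KHC8H4O4 + NaOH → KNaC8H4O4 + H2O
n(NaOH) per titration = 0.0395 × 0.0569 = 2.25 × 10^-3 mol
n(KHC8H4O4) in each aliquot = 2.25 × 10^-3 mol (1:1 ratio)
n(KHC8H4O4) in the whole flask = 2.25 × 10^-3 × 100.0/25.0 = 8.99 × 10^-3 mol
mass of KHC8H4O4 = 8.99 × 10^-3 × 204.22 = 1.84 g
% KHC8H4O4 = 1.84 / 2.97 × 100 = 61.8 %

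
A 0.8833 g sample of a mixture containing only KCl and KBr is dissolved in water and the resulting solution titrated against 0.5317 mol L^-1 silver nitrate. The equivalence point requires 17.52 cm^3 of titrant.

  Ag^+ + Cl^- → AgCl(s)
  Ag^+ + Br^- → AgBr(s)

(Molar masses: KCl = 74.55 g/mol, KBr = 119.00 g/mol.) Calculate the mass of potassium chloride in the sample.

n(AgNO3) = 0.01752 × 0.5317 = 9.315 × 10^-3 mol
Let x = n(KCl), y = n(KBr).
Titrant: 1x + 1y = 9.315 × 10^-3;  mass: 74.55x + 119.00y = 0.8833
Solving, x = 5.067 × 10^-3 mol, y = 4.248 × 10^-3 mol
mass of KCl = 5.067 × 10^-3 × 74.55 = 0.3777 g

0.3777 g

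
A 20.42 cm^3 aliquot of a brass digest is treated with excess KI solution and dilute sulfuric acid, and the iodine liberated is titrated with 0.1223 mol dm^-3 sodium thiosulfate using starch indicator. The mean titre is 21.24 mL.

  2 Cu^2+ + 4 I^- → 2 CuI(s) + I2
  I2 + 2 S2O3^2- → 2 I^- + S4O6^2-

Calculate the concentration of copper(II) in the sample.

n(S2O3^2-) = 0.02124 × 0.1223 = 2.598 × 10^-3 mol
n(I2) = n(S2O3^2-)/2 = 1.299 × 10^-3 mol
From the 2:1 ratio, n(Cu2+) in the aliquot = 2/1 × 1.299 × 10^-3 = 2.598 × 10^-3 mol
[Cu2+] = 2.598 × 10^-3 / 0.02042 = 0.1272 mol/L

0.1272 mol/L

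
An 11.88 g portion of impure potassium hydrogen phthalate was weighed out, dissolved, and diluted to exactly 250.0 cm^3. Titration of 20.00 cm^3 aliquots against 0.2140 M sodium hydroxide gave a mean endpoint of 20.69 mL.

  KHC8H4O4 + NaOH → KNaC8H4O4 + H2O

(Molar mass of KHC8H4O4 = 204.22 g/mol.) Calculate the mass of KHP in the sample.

n(NaOH) per titration = 0.02069 × 0.2140 = 4.428 × 10^-3 mol
n(KHC8H4O4) in each aliquot = 4.428 × 10^-3 mol (1:1 ratio)
n(KHC8H4O4) in the whole flask = 4.428 × 10^-3 × 250.0/20.00 = 0.05535 mol
mass of KHC8H4O4 = 0.05535 × 204.22 = 11.30 g

11.30 g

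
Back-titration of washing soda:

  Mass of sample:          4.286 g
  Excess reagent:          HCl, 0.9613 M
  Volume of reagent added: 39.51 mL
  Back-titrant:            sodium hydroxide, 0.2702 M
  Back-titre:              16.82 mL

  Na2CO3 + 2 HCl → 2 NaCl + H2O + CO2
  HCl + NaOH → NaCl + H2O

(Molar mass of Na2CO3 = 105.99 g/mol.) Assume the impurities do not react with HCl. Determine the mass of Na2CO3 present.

1.772 g

n(HCl) added = 0.03951 × 0.9613 = 0.03798 mol
n(NaOH) used in back-titration = 0.01682 × 0.2702 = 4.545 × 10^-3 mol
n(HCl) left over = 4.545 × 10^-3 mol (1:1 ratio)
n(HCl) consumed by analyte = 0.03798 − 4.545 × 10^-3 = 0.03344 mol
From the 1:2 ratio, n(Na2CO3) = 1/2 × 0.03344 = 0.01672 mol
mass of Na2CO3 = 0.01672 × 105.99 = 1.772 g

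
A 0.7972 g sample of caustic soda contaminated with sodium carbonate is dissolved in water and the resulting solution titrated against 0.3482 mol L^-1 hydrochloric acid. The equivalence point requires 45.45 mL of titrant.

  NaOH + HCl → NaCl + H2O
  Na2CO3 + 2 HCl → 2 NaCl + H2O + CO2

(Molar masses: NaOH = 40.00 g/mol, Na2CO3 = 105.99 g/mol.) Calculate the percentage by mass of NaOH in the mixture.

n(HCl) = 0.04545 × 0.3482 = 0.01583 mol
Let x = n(NaOH), y = n(Na2CO3).
Titrant: 1x + 2y = 0.01583;  mass: 40.00x + 105.99y = 0.7972
Solving, x = 3.192 × 10^-3 mol, y = 6.317 × 10^-3 mol
mass of NaOH = 3.192 × 10^-3 × 40.00 = 0.1277 g
% NaOH = 0.1277 / 0.7972 × 100 = 16.02 %

16.02 %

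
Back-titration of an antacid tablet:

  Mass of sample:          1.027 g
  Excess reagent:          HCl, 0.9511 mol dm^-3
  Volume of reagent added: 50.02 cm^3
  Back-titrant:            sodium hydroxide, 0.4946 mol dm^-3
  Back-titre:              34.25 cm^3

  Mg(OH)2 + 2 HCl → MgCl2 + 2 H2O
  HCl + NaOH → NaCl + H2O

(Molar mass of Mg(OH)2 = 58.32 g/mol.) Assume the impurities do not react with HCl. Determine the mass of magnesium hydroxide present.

0.8933 g

n(HCl) added = 0.05002 × 0.9511 = 0.04757 mol
n(NaOH) used in back-titration = 0.03425 × 0.4946 = 0.01694 mol
n(HCl) left over = 0.01694 mol (1:1 ratio)
n(HCl) consumed by analyte = 0.04757 − 0.01694 = 0.03063 mol
From the 1:2 ratio, n(Mg(OH)2) = 1/2 × 0.03063 = 0.01532 mol
mass of Mg(OH)2 = 0.01532 × 58.32 = 0.8933 g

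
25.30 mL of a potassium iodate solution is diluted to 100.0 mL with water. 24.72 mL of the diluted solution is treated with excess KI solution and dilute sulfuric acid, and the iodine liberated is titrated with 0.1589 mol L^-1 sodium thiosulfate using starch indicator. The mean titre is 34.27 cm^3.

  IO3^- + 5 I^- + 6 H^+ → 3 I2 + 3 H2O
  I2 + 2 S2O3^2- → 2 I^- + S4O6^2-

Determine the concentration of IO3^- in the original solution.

0.1451 mol/L

n(S2O3^2-) = 0.03427 × 0.1589 = 5.446 × 10^-3 mol
n(I2) = n(S2O3^2-)/2 = 2.723 × 10^-3 mol
From the 1:3 ratio, n(IO3^-) in the aliquot = 1/3 × 2.723 × 10^-3 = 9.076 × 10^-4 mol
[IO3^-]_dilute = 9.076 × 10^-4 / 0.02472 = 0.03671 mol/L
[IO3^-]_original = 0.03671 × 100.0/25.30 = 0.1451 mol/L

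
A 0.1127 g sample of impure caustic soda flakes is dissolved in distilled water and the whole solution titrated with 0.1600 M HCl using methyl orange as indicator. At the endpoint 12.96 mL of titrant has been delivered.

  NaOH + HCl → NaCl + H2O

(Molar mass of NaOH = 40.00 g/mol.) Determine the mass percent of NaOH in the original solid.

n(HCl) = 0.01296 L × 0.1600 mol/L = 2.074 × 10^-3 mol
n(NaOH) = 2.074 × 10^-3 mol (1:1 ratio)
mass of NaOH = 2.074 × 10^-3 × 40.00 g/mol = 0.08294 g
% NaOH = 0.08294 / 0.1127 × 100 = 73.60 %

73.60 %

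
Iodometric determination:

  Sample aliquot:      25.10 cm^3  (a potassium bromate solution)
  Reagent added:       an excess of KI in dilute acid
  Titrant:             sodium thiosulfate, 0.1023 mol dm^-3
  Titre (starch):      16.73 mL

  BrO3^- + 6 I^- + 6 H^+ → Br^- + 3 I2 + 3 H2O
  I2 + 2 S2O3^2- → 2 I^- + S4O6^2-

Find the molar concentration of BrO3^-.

n(S2O3^2-) = 0.01673 × 0.1023 = 1.711 × 10^-3 mol
n(I2) = n(S2O3^2-)/2 = 8.557 × 10^-4 mol
From the 1:3 ratio, n(BrO3^-) in the aliquot = 1/3 × 8.557 × 10^-4 = 2.852 × 10^-4 mol
[BrO3^-] = 2.852 × 10^-4 / 0.02510 = 0.01136 mol/L

0.01136 mol/L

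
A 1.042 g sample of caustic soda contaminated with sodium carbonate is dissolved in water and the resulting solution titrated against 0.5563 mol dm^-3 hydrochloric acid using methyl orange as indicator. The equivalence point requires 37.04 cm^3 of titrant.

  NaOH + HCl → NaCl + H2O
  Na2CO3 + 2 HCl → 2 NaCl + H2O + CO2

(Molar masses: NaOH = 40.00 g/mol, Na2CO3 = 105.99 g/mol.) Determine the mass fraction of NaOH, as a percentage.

n(HCl) = 0.03704 × 0.5563 = 0.02061 mol
Let x = n(NaOH), y = n(Na2CO3).
Titrant: 1x + 2y = 0.02061;  mass: 40.00x + 105.99y = 1.042
Solving, x = 3.846 × 10^-3 mol, y = 8.380 × 10^-3 mol
mass of NaOH = 3.846 × 10^-3 × 40.00 = 0.1538 g
% NaOH = 0.1538 / 1.042 × 100 = 14.76 %

14.76 %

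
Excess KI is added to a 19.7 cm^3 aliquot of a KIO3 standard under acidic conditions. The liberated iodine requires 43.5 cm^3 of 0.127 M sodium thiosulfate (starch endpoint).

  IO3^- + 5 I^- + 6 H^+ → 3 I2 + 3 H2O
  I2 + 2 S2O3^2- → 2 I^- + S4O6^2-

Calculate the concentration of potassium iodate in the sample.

n(S2O3^2-) = 0.0435 × 0.127 = 5.52 × 10^-3 mol
n(I2) = n(S2O3^2-)/2 = 2.76 × 10^-3 mol
From the 1:3 ratio, n(IO3^-) in the aliquot = 1/3 × 2.76 × 10^-3 = 9.21 × 10^-4 mol
[IO3^-] = 9.21 × 10^-4 / 0.0197 = 0.0467 mol/L

0.0467 M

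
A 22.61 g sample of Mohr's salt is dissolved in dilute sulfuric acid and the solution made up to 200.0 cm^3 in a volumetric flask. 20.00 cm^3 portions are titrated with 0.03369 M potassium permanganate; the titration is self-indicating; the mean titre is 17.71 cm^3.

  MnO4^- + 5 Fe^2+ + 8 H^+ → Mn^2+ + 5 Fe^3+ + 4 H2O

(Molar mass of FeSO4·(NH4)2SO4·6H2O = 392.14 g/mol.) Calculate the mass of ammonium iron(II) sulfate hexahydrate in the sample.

n(KMnO4) per titration = 0.01771 × 0.03369 = 5.966 × 10^-4 mol
From the 5:1 ratio, n(FeSO4·(NH4)2SO4·6H2O) in each aliquot = 5/1 × 5.966 × 10^-4 = 2.983 × 10^-3 mol
n(FeSO4·(NH4)2SO4·6H2O) in the whole flask = 2.983 × 10^-3 × 200.0/20.00 = 0.02983 mol
mass of FeSO4·(NH4)2SO4·6H2O = 0.02983 × 392.14 = 11.70 g

11.70 g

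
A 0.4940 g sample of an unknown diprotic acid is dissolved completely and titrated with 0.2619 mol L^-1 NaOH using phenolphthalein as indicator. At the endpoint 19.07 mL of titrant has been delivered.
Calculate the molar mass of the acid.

n(NaOH) = 0.01907 L × 0.2619 mol/L = 4.994 × 10^-3 mol
From the 1:2 ratio, n(H2A) = 1/2 × 4.994 × 10^-3 = 2.497 × 10^-3 mol
M = m / n = 0.4940 g / 2.497 × 10^-3 mol = 197.8 g/mol

197.8 g/mol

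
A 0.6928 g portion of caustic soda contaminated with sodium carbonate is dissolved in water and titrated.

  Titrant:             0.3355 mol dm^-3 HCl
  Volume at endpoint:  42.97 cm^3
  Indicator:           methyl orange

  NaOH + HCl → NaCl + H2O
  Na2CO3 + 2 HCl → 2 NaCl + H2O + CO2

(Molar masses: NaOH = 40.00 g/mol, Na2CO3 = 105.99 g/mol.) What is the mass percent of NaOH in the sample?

31.63 %

n(HCl) = 0.04297 × 0.3355 = 0.01442 mol
Let x = n(NaOH), y = n(Na2CO3).
Titrant: 1x + 2y = 0.01442;  mass: 40.00x + 105.99y = 0.6928
Solving, x = 5.479 × 10^-3 mol, y = 4.469 × 10^-3 mol
mass of NaOH = 5.479 × 10^-3 × 40.00 = 0.2192 g
% NaOH = 0.2192 / 0.6928 × 100 = 31.63 %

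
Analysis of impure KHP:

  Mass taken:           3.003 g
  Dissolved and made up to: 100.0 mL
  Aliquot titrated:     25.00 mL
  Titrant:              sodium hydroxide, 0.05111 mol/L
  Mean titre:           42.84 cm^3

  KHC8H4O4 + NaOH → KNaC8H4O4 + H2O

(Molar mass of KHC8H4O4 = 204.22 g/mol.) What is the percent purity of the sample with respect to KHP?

59.56 %

n(NaOH) per titration = 0.04284 × 0.05111 = 2.190 × 10^-3 mol
n(KHC8H4O4) in each aliquot = 2.190 × 10^-3 mol (1:1 ratio)
n(KHC8H4O4) in the whole flask = 2.190 × 10^-3 × 100.0/25.00 = 8.758 × 10^-3 mol
mass of KHC8H4O4 = 8.758 × 10^-3 × 204.22 = 1.789 g
% KHC8H4O4 = 1.789 / 3.003 × 100 = 59.56 %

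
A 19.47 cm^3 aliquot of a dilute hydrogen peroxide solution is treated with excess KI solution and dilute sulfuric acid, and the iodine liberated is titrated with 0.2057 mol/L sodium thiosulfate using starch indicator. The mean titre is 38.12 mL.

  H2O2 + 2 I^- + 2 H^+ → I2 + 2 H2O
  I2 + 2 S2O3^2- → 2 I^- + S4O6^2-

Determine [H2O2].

0.2014 mol/L

n(S2O3^2-) = 0.03812 × 0.2057 = 7.841 × 10^-3 mol
n(I2) = n(S2O3^2-)/2 = 3.921 × 10^-3 mol
n(H2O2) in the aliquot = 3.921 × 10^-3 mol (1:1 ratio)
[H2O2] = 3.921 × 10^-3 / 0.01947 = 0.2014 mol/L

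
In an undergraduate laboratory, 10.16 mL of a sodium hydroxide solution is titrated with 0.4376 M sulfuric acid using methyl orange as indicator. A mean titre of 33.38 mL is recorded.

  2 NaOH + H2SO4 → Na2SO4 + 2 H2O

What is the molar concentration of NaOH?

2.875 M

n(H2SO4) = 0.03338 L × 0.4376 mol/L = 0.01461 mol
From the 2:1 mole ratio, n(NaOH) = 2/1 × 0.01461 = 0.02921 mol
[NaOH] = 0.02921 mol / 0.01016 L = 2.875 mol/L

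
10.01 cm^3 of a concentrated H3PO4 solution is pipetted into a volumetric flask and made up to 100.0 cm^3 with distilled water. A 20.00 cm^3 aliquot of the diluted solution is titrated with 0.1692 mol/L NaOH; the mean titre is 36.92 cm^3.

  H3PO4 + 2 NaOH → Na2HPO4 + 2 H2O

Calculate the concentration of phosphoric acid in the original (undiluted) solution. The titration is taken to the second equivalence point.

n(NaOH) = 0.03692 × 0.1692 = 6.247 × 10^-3 mol
From the 1:2 ratio, n(H3PO4) in the aliquot = 1/2 × 6.247 × 10^-3 = 3.123 × 10^-3 mol
[H3PO4]_dilute = 3.123 × 10^-3 / 0.02000 = 0.1562 mol/L
Dilution factor = 100.0 / 10.01 = 9.990
[H3PO4]_stock = 0.1562 × 9.990 = 1.560 mol/L

1.560 mol/L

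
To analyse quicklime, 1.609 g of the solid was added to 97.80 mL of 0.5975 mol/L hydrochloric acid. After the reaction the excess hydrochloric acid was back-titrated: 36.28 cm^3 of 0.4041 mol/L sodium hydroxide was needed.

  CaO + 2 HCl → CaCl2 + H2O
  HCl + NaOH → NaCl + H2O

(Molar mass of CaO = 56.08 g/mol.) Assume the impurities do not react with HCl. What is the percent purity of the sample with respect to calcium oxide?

76.29 %

n(HCl) added = 0.09780 × 0.5975 = 0.05844 mol
n(NaOH) used in back-titration = 0.03628 × 0.4041 = 0.01466 mol
n(HCl) left over = 0.01466 mol (1:1 ratio)
n(HCl) consumed by analyte = 0.05844 − 0.01466 = 0.04377 mol
From the 1:2 ratio, n(CaO) = 1/2 × 0.04377 = 0.02189 mol
mass of CaO = 0.02189 × 56.08 = 1.227 g
% CaO = 1.227 / 1.609 × 100 = 76.29 %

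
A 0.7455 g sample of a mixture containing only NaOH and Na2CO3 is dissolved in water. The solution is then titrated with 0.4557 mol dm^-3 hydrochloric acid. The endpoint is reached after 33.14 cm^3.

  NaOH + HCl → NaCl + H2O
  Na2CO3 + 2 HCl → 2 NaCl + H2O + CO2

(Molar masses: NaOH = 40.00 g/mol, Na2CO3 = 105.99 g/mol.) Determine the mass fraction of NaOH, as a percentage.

22.64 %

n(HCl) = 0.03314 × 0.4557 = 0.01510 mol
Let x = n(NaOH), y = n(Na2CO3).
Titrant: 1x + 2y = 0.01510;  mass: 40.00x + 105.99y = 0.7455
Solving, x = 4.219 × 10^-3 mol, y = 5.441 × 10^-3 mol
mass of NaOH = 4.219 × 10^-3 × 40.00 = 0.1688 g
% NaOH = 0.1688 / 0.7455 × 100 = 22.64 %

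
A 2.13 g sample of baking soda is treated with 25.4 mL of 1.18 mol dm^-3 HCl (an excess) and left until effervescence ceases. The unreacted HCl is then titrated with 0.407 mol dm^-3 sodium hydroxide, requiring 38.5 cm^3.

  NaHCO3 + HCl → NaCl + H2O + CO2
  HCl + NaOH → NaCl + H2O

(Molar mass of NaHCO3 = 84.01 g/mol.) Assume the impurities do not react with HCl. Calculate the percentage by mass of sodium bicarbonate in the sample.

n(HCl) added = 0.0254 × 1.18 = 0.0300 mol
n(NaOH) used in back-titration = 0.0385 × 0.407 = 0.0157 mol
n(HCl) left over = 0.0157 mol (1:1 ratio)
n(HCl) consumed by analyte = 0.0300 − 0.0157 = 0.0143 mol
n(NaHCO3) = 0.0143 mol (1:1 ratio)
mass of NaHCO3 = 0.0143 × 84.01 = 1.20 g
% NaHCO3 = 1.20 / 2.13 × 100 = 56.4 %

56.4 %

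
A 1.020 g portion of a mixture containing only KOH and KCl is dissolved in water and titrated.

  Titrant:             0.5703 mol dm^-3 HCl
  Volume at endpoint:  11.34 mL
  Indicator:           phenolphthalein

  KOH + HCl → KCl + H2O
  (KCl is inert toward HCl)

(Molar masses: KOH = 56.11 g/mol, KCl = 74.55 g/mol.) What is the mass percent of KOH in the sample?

n(HCl) = 0.01134 × 0.5703 = 6.467 × 10^-3 mol
Let x = n(KOH), y = n(KCl).
Titrant: 1x = 6.467 × 10^-3;  mass: 56.11x + 74.55y = 1.020
Solving, x = 6.467 × 10^-3 mol, y = 8.815 × 10^-3 mol
mass of KOH = 6.467 × 10^-3 × 56.11 = 0.3629 g
% KOH = 0.3629 / 1.020 × 100 = 35.58 %

35.58 %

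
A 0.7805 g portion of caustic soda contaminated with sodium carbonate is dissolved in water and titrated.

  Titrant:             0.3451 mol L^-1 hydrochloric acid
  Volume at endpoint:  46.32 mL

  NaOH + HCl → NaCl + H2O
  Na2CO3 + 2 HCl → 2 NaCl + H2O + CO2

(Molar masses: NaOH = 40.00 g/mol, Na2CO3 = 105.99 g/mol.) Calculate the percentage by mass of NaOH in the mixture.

n(HCl) = 0.04632 × 0.3451 = 0.01599 mol
Let x = n(NaOH), y = n(Na2CO3).
Titrant: 1x + 2y = 0.01599;  mass: 40.00x + 105.99y = 0.7805
Solving, x = 5.127 × 10^-3 mol, y = 5.429 × 10^-3 mol
mass of NaOH = 5.127 × 10^-3 × 40.00 = 0.2051 g
% NaOH = 0.2051 / 0.7805 × 100 = 26.28 %

26.28 %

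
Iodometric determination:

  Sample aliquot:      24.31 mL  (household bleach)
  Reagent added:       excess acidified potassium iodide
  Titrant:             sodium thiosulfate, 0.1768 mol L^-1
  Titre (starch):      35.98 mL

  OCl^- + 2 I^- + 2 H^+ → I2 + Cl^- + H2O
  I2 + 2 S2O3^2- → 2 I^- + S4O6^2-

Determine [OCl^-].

n(S2O3^2-) = 0.03598 × 0.1768 = 6.361 × 10^-3 mol
n(I2) = n(S2O3^2-)/2 = 3.181 × 10^-3 mol
n(OCl^-) in the aliquot = 3.181 × 10^-3 mol (1:1 ratio)
[OCl^-] = 3.181 × 10^-3 / 0.02431 = 0.1308 mol/L

0.1308 mol/L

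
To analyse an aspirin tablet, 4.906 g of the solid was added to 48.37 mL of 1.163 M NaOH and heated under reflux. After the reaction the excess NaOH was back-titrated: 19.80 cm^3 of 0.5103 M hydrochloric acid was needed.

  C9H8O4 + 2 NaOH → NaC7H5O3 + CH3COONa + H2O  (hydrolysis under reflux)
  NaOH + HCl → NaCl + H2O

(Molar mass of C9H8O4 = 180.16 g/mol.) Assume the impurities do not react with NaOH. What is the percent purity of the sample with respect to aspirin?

84.74 %

n(NaOH) added = 0.04837 × 1.163 = 0.05625 mol
n(HCl) used in back-titration = 0.01980 × 0.5103 = 0.01010 mol
n(NaOH) left over = 0.01010 mol (1:1 ratio)
n(NaOH) consumed by analyte = 0.05625 − 0.01010 = 0.04615 mol
From the 1:2 ratio, n(C9H8O4) = 1/2 × 0.04615 = 0.02308 mol
mass of C9H8O4 = 0.02308 × 180.16 = 4.157 g
% C9H8O4 = 4.157 / 4.906 × 100 = 84.74 %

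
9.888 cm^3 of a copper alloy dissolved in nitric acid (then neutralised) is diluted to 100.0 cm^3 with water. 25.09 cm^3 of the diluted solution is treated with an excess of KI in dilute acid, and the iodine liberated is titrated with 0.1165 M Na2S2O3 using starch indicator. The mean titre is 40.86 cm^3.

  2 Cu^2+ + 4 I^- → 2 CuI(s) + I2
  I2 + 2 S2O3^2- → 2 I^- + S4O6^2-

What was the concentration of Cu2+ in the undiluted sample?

n(S2O3^2-) = 0.04086 × 0.1165 = 4.760 × 10^-3 mol
n(I2) = n(S2O3^2-)/2 = 2.380 × 10^-3 mol
From the 2:1 ratio, n(Cu2+) in the aliquot = 2/1 × 2.380 × 10^-3 = 4.760 × 10^-3 mol
[Cu2+]_dilute = 4.760 × 10^-3 / 0.02509 = 0.1897 mol/L
[Cu2+]_original = 0.1897 × 100.0/9.888 = 1.919 mol/L

1.919 M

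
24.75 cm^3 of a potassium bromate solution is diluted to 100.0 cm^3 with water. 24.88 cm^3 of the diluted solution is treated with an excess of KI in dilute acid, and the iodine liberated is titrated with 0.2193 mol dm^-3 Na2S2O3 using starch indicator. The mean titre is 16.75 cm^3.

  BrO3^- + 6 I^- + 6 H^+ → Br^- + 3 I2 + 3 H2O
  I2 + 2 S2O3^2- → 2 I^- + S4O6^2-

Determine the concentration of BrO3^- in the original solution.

0.09942 mol/L

n(S2O3^2-) = 0.01675 × 0.2193 = 3.673 × 10^-3 mol
n(I2) = n(S2O3^2-)/2 = 1.837 × 10^-3 mol
From the 1:3 ratio, n(BrO3^-) in the aliquot = 1/3 × 1.837 × 10^-3 = 6.122 × 10^-4 mol
[BrO3^-]_dilute = 6.122 × 10^-4 / 0.02488 = 0.02461 mol/L
[BrO3^-]_original = 0.02461 × 100.0/24.75 = 0.09942 mol/L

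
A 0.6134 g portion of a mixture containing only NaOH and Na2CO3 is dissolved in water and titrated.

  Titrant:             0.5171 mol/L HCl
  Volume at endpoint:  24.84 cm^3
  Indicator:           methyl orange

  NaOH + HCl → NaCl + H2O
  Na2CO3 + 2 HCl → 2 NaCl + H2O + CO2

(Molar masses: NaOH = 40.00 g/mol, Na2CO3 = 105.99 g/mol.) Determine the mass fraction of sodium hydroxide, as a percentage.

33.78 %

n(HCl) = 0.02484 × 0.5171 = 0.01284 mol
Let x = n(NaOH), y = n(Na2CO3).
Titrant: 1x + 2y = 0.01284;  mass: 40.00x + 105.99y = 0.6134
Solving, x = 5.180 × 10^-3 mol, y = 3.833 × 10^-3 mol
mass of NaOH = 5.180 × 10^-3 × 40.00 = 0.2072 g
% NaOH = 0.2072 / 0.6134 × 100 = 33.78 %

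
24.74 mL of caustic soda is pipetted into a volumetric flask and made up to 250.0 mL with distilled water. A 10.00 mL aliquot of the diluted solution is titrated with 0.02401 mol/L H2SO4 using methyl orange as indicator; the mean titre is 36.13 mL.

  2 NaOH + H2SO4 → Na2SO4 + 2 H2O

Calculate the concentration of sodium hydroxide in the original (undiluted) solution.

1.753 mol/L

n(H2SO4) = 0.03613 × 0.02401 = 8.675 × 10^-4 mol
From the 2:1 ratio, n(NaOH) in the aliquot = 2/1 × 8.675 × 10^-4 = 1.735 × 10^-3 mol
[NaOH]_dilute = 1.735 × 10^-3 / 0.01000 = 0.1735 mol/L
Dilution factor = 250.0 / 24.74 = 10.11
[NaOH]_stock = 0.1735 × 10.11 = 1.753 mol/L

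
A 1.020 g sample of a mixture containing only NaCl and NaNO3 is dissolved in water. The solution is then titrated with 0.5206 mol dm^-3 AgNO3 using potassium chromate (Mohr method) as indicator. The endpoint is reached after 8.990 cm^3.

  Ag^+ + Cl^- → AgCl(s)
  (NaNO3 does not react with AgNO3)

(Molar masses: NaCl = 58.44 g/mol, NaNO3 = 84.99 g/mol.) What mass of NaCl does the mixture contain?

n(AgNO3) = 0.008990 × 0.5206 = 4.680 × 10^-3 mol
Let x = n(NaCl), y = n(NaNO3).
Titrant: 1x = 4.680 × 10^-3;  mass: 58.44x + 84.99y = 1.020
Solving, x = 4.680 × 10^-3 mol, y = 8.783 × 10^-3 mol
mass of NaCl = 4.680 × 10^-3 × 58.44 = 0.2735 g

0.2735 g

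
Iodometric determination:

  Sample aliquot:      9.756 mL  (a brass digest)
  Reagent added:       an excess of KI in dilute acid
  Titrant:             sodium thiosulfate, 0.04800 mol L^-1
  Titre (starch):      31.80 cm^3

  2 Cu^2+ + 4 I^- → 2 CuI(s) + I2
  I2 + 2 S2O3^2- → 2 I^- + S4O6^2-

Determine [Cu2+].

n(S2O3^2-) = 0.03180 × 0.04800 = 1.526 × 10^-3 mol
n(I2) = n(S2O3^2-)/2 = 7.632 × 10^-4 mol
From the 2:1 ratio, n(Cu2+) in the aliquot = 2/1 × 7.632 × 10^-4 = 1.526 × 10^-3 mol
[Cu2+] = 1.526 × 10^-3 / 0.009756 = 0.1565 mol/L

0.1565 mol/L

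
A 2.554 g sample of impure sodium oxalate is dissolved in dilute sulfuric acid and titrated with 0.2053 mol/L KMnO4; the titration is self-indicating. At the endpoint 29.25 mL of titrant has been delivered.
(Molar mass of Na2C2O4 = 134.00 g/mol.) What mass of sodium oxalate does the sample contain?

2.012 g

2 MnO4^- + 5 C2O4^2- + 16 H^+ → 2 Mn^2+ + 10 CO2 + 8 H2O
n(KMnO4) = 0.02925 L × 0.2053 mol/L = 6.005 × 10^-3 mol
From the 5:2 ratio, n(Na2C2O4) = 5/2 × 6.005 × 10^-3 = 0.01501 mol
mass of Na2C2O4 = 0.01501 × 134.00 g/mol = 2.012 g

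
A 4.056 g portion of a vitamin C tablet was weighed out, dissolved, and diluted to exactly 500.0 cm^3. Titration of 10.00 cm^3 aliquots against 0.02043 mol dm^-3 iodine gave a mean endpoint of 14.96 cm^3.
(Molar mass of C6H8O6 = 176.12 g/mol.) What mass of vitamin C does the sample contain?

2.691 g

C6H8O6 + I2 → C6H6O6 + 2 HI
n(I2) per titration = 0.01496 × 0.02043 = 3.056 × 10^-4 mol
n(C6H8O6) in each aliquot = 3.056 × 10^-4 mol (1:1 ratio)
n(C6H8O6) in the whole flask = 3.056 × 10^-4 × 500.0/10.00 = 0.01528 mol
mass of C6H8O6 = 0.01528 × 176.12 = 2.691 g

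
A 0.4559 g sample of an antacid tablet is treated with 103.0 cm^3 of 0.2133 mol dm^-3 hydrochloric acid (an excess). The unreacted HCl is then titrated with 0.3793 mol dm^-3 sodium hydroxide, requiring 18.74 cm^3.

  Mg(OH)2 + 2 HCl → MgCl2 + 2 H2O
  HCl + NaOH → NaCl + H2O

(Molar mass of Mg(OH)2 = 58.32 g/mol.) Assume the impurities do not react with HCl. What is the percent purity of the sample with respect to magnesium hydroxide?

n(HCl) added = 0.1030 × 0.2133 = 0.02197 mol
n(NaOH) used in back-titration = 0.01874 × 0.3793 = 7.108 × 10^-3 mol
n(HCl) left over = 7.108 × 10^-3 mol (1:1 ratio)
n(HCl) consumed by analyte = 0.02197 − 7.108 × 10^-3 = 0.01486 mol
From the 1:2 ratio, n(Mg(OH)2) = 1/2 × 0.01486 = 7.431 × 10^-3 mol
mass of Mg(OH)2 = 7.431 × 10^-3 × 58.32 = 0.4334 g
% Mg(OH)2 = 0.4334 / 0.4559 × 100 = 95.06 %

95.06 %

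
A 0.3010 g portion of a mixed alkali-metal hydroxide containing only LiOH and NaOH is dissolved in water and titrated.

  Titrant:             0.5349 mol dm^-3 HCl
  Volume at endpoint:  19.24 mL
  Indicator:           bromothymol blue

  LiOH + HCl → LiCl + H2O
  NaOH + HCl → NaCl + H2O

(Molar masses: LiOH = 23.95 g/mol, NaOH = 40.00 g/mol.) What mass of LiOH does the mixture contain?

n(HCl) = 0.01924 × 0.5349 = 0.01029 mol
Let x = n(LiOH), y = n(NaOH).
Titrant: 1x + 1y = 0.01029;  mass: 23.95x + 40.00y = 0.3010
Solving, x = 6.895 × 10^-3 mol, y = 3.397 × 10^-3 mol
mass of LiOH = 6.895 × 10^-3 × 23.95 = 0.1651 g

0.1651 g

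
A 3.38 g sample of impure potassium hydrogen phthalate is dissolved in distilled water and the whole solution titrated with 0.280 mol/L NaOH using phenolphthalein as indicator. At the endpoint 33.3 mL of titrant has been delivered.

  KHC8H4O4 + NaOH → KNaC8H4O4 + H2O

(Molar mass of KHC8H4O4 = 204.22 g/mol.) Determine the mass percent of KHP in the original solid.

n(NaOH) = 0.0333 L × 0.280 mol/L = 9.32 × 10^-3 mol
n(KHC8H4O4) = 9.32 × 10^-3 mol (1:1 ratio)
mass of KHC8H4O4 = 9.32 × 10^-3 × 204.22 g/mol = 1.90 g
% KHC8H4O4 = 1.90 / 3.38 × 100 = 56.3 %

56.3 %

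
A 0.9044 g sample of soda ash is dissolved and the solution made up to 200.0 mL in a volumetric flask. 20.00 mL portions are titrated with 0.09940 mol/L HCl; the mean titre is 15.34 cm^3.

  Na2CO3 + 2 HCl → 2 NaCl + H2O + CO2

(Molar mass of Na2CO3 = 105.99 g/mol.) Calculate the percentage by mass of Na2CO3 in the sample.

89.35 %

n(HCl) per titration = 0.01534 × 0.09940 = 1.525 × 10^-3 mol
From the 1:2 ratio, n(Na2CO3) in each aliquot = 1/2 × 1.525 × 10^-3 = 7.624 × 10^-4 mol
n(Na2CO3) in the whole flask = 7.624 × 10^-4 × 200.0/20.00 = 7.624 × 10^-3 mol
mass of Na2CO3 = 7.624 × 10^-3 × 105.99 = 0.8081 g
% Na2CO3 = 0.8081 / 0.9044 × 100 = 89.35 %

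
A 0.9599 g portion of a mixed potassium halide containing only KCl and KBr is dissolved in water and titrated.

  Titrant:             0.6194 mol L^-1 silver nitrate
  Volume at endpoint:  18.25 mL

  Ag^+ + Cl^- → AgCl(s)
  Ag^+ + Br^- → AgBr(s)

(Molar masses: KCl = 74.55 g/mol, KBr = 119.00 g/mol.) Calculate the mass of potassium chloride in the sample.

n(AgNO3) = 0.01825 × 0.6194 = 0.01130 mol
Let x = n(KCl), y = n(KBr).
Titrant: 1x + 1y = 0.01130;  mass: 74.55x + 119.00y = 0.9599
Solving, x = 8.668 × 10^-3 mol, y = 2.636 × 10^-3 mol
mass of KCl = 8.668 × 10^-3 × 74.55 = 0.6462 g

0.6462 g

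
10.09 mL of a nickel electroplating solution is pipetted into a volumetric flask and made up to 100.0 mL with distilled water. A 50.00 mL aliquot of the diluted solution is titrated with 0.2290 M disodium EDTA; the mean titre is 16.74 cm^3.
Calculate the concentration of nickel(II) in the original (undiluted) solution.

Ni^2+ + EDTA^4- → [Ni(EDTA)]^2-
n(EDTA) = 0.01674 × 0.2290 = 3.833 × 10^-3 mol
n(Ni2+) in the aliquot = 3.833 × 10^-3 mol (1:1 ratio)
[Ni2+]_dilute = 3.833 × 10^-3 / 0.05000 = 0.07667 mol/L
Dilution factor = 100.0 / 10.09 = 9.911
[Ni2+]_stock = 0.07667 × 9.911 = 0.7599 mol/L

0.7599 M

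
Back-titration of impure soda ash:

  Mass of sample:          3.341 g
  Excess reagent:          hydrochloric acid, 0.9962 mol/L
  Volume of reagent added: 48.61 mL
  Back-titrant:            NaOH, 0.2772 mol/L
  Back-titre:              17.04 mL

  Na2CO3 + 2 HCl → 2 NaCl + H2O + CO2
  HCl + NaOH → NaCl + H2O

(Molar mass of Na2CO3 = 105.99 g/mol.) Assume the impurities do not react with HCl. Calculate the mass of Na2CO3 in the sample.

n(HCl) added = 0.04861 × 0.9962 = 0.04843 mol
n(NaOH) used in back-titration = 0.01704 × 0.2772 = 4.723 × 10^-3 mol
n(HCl) left over = 4.723 × 10^-3 mol (1:1 ratio)
n(HCl) consumed by analyte = 0.04843 − 4.723 × 10^-3 = 0.04370 mol
From the 1:2 ratio, n(Na2CO3) = 1/2 × 0.04370 = 0.02185 mol
mass of Na2CO3 = 0.02185 × 105.99 = 2.316 g

2.316 g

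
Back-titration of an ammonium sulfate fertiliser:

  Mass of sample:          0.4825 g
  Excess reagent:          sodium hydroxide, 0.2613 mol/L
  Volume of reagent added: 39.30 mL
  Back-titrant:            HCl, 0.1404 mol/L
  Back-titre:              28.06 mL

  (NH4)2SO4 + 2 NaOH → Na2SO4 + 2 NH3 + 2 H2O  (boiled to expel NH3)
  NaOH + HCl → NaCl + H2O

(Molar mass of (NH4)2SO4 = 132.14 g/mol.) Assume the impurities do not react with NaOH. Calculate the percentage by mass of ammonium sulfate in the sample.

n(NaOH) added = 0.03930 × 0.2613 = 0.01027 mol
n(HCl) used in back-titration = 0.02806 × 0.1404 = 3.940 × 10^-3 mol
n(NaOH) left over = 3.940 × 10^-3 mol (1:1 ratio)
n(NaOH) consumed by analyte = 0.01027 − 3.940 × 10^-3 = 6.329 × 10^-3 mol
From the 1:2 ratio, n((NH4)2SO4) = 1/2 × 6.329 × 10^-3 = 3.165 × 10^-3 mol
mass of (NH4)2SO4 = 3.165 × 10^-3 × 132.14 = 0.4182 g
% (NH4)2SO4 = 0.4182 / 0.4825 × 100 = 86.67 %

86.67 %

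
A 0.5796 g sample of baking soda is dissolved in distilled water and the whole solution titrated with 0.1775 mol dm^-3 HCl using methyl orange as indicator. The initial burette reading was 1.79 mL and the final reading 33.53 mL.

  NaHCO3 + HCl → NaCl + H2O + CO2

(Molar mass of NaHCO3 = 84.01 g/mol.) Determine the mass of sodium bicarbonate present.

n(HCl) = 0.03174 L × 0.1775 mol/L = 5.634 × 10^-3 mol
n(NaHCO3) = 5.634 × 10^-3 mol (1:1 ratio)
mass of NaHCO3 = 5.634 × 10^-3 × 84.01 g/mol = 0.4733 g

0.4733 g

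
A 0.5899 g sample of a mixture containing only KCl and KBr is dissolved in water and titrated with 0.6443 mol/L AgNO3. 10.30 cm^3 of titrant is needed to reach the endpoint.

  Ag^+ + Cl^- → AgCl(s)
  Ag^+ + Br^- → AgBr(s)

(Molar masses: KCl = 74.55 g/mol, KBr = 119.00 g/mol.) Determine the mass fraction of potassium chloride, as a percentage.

56.81 %

n(AgNO3) = 0.01030 × 0.6443 = 6.636 × 10^-3 mol
Let x = n(KCl), y = n(KBr).
Titrant: 1x + 1y = 6.636 × 10^-3;  mass: 74.55x + 119.00y = 0.5899
Solving, x = 4.495 × 10^-3 mol, y = 2.141 × 10^-3 mol
mass of KCl = 4.495 × 10^-3 × 74.55 = 0.3351 g
% KCl = 0.3351 / 0.5899 × 100 = 56.81 %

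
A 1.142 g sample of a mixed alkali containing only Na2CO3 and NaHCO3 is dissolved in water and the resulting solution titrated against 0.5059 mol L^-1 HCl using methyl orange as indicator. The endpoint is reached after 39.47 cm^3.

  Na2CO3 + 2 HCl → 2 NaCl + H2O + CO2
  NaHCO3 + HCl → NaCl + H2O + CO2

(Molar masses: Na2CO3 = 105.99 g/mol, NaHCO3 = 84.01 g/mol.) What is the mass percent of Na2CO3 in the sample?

80.12 %

n(HCl) = 0.03947 × 0.5059 = 0.01997 mol
Let x = n(Na2CO3), y = n(NaHCO3).
Titrant: 2x + 1y = 0.01997;  mass: 105.99x + 84.01y = 1.142
Solving, x = 8.633 × 10^-3 mol, y = 2.702 × 10^-3 mol
mass of Na2CO3 = 8.633 × 10^-3 × 105.99 = 0.9150 g
% Na2CO3 = 0.9150 / 1.142 × 100 = 80.12 %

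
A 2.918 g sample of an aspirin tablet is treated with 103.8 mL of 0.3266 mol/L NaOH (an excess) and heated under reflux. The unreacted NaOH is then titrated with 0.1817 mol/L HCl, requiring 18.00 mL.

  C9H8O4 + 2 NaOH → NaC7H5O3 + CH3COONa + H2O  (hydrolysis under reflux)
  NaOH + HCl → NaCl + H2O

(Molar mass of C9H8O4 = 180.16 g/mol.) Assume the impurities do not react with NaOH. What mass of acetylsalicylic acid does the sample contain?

2.759 g

n(NaOH) added = 0.1038 × 0.3266 = 0.03390 mol
n(HCl) used in back-titration = 0.01800 × 0.1817 = 3.271 × 10^-3 mol
n(NaOH) left over = 3.271 × 10^-3 mol (1:1 ratio)
n(NaOH) consumed by analyte = 0.03390 − 3.271 × 10^-3 = 0.03063 mol
From the 1:2 ratio, n(C9H8O4) = 1/2 × 0.03063 = 0.01532 mol
mass of C9H8O4 = 0.01532 × 180.16 = 2.759 g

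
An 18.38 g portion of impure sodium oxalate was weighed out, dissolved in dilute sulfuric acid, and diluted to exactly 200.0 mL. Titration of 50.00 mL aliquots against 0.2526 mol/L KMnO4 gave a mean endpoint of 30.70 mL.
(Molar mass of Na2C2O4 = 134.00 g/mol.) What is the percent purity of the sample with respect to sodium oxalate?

2 MnO4^- + 5 C2O4^2- + 16 H^+ → 2 Mn^2+ + 10 CO2 + 8 H2O
n(KMnO4) per titration = 0.03070 × 0.2526 = 7.755 × 10^-3 mol
From the 5:2 ratio, n(Na2C2O4) in each aliquot = 5/2 × 7.755 × 10^-3 = 0.01939 mol
n(Na2C2O4) in the whole flask = 0.01939 × 200.0/50.00 = 0.07755 mol
mass of Na2C2O4 = 0.07755 × 134.00 = 10.39 g
% Na2C2O4 = 10.39 / 18.38 × 100 = 56.54 %

56.54 %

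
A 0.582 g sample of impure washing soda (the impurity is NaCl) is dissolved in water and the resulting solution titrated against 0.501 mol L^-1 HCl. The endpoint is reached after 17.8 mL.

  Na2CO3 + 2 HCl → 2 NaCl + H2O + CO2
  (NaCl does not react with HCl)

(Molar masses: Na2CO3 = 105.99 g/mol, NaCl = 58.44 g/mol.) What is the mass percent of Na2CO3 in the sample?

n(HCl) = 0.0178 × 0.501 = 8.92 × 10^-3 mol
Let x = n(Na2CO3), y = n(NaCl).
Titrant: 2x = 8.92 × 10^-3;  mass: 105.99x + 58.44y = 0.582
Solving, x = 4.46 × 10^-3 mol, y = 1.87 × 10^-3 mol
mass of Na2CO3 = 4.46 × 10^-3 × 105.99 = 0.473 g
% Na2CO3 = 0.473 / 0.582 × 100 = 81.2 %

81.2 %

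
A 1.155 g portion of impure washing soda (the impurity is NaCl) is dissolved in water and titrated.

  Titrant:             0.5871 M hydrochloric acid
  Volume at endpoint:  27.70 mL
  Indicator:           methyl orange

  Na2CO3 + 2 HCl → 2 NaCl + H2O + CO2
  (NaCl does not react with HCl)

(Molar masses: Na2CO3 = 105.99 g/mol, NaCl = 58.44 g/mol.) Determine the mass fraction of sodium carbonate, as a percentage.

74.62 %

n(HCl) = 0.02770 × 0.5871 = 0.01626 mol
Let x = n(Na2CO3), y = n(NaCl).
Titrant: 2x = 0.01626;  mass: 105.99x + 58.44y = 1.155
Solving, x = 8.131 × 10^-3 mol, y = 5.016 × 10^-3 mol
mass of Na2CO3 = 8.131 × 10^-3 × 105.99 = 0.8618 g
% Na2CO3 = 0.8618 / 1.155 × 100 = 74.62 %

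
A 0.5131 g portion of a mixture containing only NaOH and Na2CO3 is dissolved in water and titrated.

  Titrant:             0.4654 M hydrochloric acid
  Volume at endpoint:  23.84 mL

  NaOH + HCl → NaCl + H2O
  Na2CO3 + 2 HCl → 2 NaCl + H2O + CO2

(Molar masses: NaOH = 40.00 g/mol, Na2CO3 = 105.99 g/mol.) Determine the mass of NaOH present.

0.2305 g

n(HCl) = 0.02384 × 0.4654 = 0.01110 mol
Let x = n(NaOH), y = n(Na2CO3).
Titrant: 1x + 2y = 0.01110;  mass: 40.00x + 105.99y = 0.5131
Solving, x = 5.763 × 10^-3 mol, y = 2.666 × 10^-3 mol
mass of NaOH = 5.763 × 10^-3 × 40.00 = 0.2305 g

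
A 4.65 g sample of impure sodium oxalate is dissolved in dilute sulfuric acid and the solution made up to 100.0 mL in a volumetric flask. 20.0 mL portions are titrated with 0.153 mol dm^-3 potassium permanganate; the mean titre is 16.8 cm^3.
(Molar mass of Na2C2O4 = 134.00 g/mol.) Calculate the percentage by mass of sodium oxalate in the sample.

92.6 %

2 MnO4^- + 5 C2O4^2- + 16 H^+ → 2 Mn^2+ + 10 CO2 + 8 H2O
n(KMnO4) per titration = 0.0168 × 0.153 = 2.57 × 10^-3 mol
From the 5:2 ratio, n(Na2C2O4) in each aliquot = 5/2 × 2.57 × 10^-3 = 6.43 × 10^-3 mol
n(Na2C2O4) in the whole flask = 6.43 × 10^-3 × 100.0/20.0 = 0.0321 mol
mass of Na2C2O4 = 0.0321 × 134.00 = 4.31 g
% Na2C2O4 = 4.31 / 4.65 × 100 = 92.6 %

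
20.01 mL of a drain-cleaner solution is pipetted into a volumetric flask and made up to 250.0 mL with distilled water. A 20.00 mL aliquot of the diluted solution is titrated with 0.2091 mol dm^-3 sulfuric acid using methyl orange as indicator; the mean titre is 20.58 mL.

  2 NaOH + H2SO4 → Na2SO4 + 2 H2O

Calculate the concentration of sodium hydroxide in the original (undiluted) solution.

n(H2SO4) = 0.02058 × 0.2091 = 4.303 × 10^-3 mol
From the 2:1 ratio, n(NaOH) in the aliquot = 2/1 × 4.303 × 10^-3 = 8.607 × 10^-3 mol
[NaOH]_dilute = 8.607 × 10^-3 / 0.02000 = 0.4303 mol/L
Dilution factor = 250.0 / 20.01 = 12.49
[NaOH]_stock = 0.4303 × 12.49 = 5.376 mol/L

5.376 mol/L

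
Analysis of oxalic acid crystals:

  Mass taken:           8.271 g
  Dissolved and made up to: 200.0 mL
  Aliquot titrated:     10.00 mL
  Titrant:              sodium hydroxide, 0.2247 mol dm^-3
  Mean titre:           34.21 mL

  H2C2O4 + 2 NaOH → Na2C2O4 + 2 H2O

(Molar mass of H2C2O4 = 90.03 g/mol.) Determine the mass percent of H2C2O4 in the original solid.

n(NaOH) per titration = 0.03421 × 0.2247 = 7.687 × 10^-3 mol
From the 1:2 ratio, n(H2C2O4) in each aliquot = 1/2 × 7.687 × 10^-3 = 3.843 × 10^-3 mol
n(H2C2O4) in the whole flask = 3.843 × 10^-3 × 200.0/10.00 = 0.07687 mol
mass of H2C2O4 = 0.07687 × 90.03 = 6.921 g
% H2C2O4 = 6.921 / 8.271 × 100 = 83.67 %

83.67 %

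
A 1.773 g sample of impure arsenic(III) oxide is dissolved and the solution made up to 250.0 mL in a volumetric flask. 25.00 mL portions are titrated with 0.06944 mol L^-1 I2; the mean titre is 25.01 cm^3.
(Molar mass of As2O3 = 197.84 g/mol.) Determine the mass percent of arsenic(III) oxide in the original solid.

As2O3 + 2 I2 + 2 H2O → As2O5 + 4 HI
n(I2) per titration = 0.02501 × 0.06944 = 1.737 × 10^-3 mol
From the 1:2 ratio, n(As2O3) in each aliquot = 1/2 × 1.737 × 10^-3 = 8.683 × 10^-4 mol
n(As2O3) in the whole flask = 8.683 × 10^-4 × 250.0/25.00 = 8.683 × 10^-3 mol
mass of As2O3 = 8.683 × 10^-3 × 197.84 = 1.718 g
% As2O3 = 1.718 / 1.773 × 100 = 96.89 %

96.89 %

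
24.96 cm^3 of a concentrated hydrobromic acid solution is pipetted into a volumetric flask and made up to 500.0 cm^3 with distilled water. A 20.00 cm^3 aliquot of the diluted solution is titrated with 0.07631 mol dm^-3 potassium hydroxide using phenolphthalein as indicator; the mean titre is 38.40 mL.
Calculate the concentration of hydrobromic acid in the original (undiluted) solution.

2.935 mol/L

HBr + KOH → KBr + H2O
n(KOH) = 0.03840 × 0.07631 = 2.930 × 10^-3 mol
n(HBr) in the aliquot = 2.930 × 10^-3 mol (1:1 ratio)
[HBr]_dilute = 2.930 × 10^-3 / 0.02000 = 0.1465 mol/L
Dilution factor = 500.0 / 24.96 = 20.03
[HBr]_stock = 0.1465 × 20.03 = 2.935 mol/L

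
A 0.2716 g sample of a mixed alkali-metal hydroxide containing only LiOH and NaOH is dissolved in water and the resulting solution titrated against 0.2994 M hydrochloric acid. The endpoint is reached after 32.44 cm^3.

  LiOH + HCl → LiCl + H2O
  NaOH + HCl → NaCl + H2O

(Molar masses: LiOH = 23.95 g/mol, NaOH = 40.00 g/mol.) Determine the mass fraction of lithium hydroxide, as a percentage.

64.23 %

n(HCl) = 0.03244 × 0.2994 = 9.713 × 10^-3 mol
Let x = n(LiOH), y = n(NaOH).
Titrant: 1x + 1y = 9.713 × 10^-3;  mass: 23.95x + 40.00y = 0.2716
Solving, x = 7.284 × 10^-3 mol, y = 2.429 × 10^-3 mol
mass of LiOH = 7.284 × 10^-3 × 23.95 = 0.1744 g
% LiOH = 0.1744 / 0.2716 × 100 = 64.23 %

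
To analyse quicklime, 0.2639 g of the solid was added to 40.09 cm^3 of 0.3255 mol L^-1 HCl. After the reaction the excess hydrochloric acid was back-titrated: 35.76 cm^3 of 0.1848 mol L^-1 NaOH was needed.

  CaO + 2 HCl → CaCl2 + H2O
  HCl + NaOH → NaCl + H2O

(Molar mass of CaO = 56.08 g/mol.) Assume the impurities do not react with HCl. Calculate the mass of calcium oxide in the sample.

n(HCl) added = 0.04009 × 0.3255 = 0.01305 mol
n(NaOH) used in back-titration = 0.03576 × 0.1848 = 6.608 × 10^-3 mol
n(HCl) left over = 6.608 × 10^-3 mol (1:1 ratio)
n(HCl) consumed by analyte = 0.01305 − 6.608 × 10^-3 = 6.441 × 10^-3 mol
From the 1:2 ratio, n(CaO) = 1/2 × 6.441 × 10^-3 = 3.220 × 10^-3 mol
mass of CaO = 3.220 × 10^-3 × 56.08 = 0.1806 g

0.1806 g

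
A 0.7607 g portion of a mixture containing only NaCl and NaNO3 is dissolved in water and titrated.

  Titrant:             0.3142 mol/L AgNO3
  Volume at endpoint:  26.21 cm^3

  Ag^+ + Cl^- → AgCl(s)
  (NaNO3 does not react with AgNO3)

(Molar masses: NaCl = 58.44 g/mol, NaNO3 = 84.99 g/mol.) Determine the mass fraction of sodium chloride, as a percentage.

n(AgNO3) = 0.02621 × 0.3142 = 8.235 × 10^-3 mol
Let x = n(NaCl), y = n(NaNO3).
Titrant: 1x = 8.235 × 10^-3;  mass: 58.44x + 84.99y = 0.7607
Solving, x = 8.235 × 10^-3 mol, y = 3.288 × 10^-3 mol
mass of NaCl = 8.235 × 10^-3 × 58.44 = 0.4813 g
% NaCl = 0.4813 / 0.7607 × 100 = 63.27 %

63.27 %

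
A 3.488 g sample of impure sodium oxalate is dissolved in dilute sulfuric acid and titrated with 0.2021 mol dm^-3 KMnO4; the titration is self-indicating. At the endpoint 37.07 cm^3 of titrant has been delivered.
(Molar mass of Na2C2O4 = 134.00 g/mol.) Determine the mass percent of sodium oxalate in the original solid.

71.95 %

2 MnO4^- + 5 C2O4^2- + 16 H^+ → 2 Mn^2+ + 10 CO2 + 8 H2O
n(KMnO4) = 0.03707 L × 0.2021 mol/L = 7.492 × 10^-3 mol
From the 5:2 ratio, n(Na2C2O4) = 5/2 × 7.492 × 10^-3 = 0.01873 mol
mass of Na2C2O4 = 0.01873 × 134.00 g/mol = 2.510 g
% Na2C2O4 = 2.510 / 3.488 × 100 = 71.95 %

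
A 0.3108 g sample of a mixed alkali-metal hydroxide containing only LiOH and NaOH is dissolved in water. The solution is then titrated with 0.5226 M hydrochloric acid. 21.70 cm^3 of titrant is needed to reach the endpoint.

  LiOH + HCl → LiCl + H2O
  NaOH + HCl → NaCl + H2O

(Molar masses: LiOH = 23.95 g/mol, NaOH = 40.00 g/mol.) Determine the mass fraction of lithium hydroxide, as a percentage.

n(HCl) = 0.02170 × 0.5226 = 0.01134 mol
Let x = n(LiOH), y = n(NaOH).
Titrant: 1x + 1y = 0.01134;  mass: 23.95x + 40.00y = 0.3108
Solving, x = 8.898 × 10^-3 mol, y = 2.442 × 10^-3 mol
mass of LiOH = 8.898 × 10^-3 × 23.95 = 0.2131 g
% LiOH = 0.2131 / 0.3108 × 100 = 68.57 %

68.57 %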